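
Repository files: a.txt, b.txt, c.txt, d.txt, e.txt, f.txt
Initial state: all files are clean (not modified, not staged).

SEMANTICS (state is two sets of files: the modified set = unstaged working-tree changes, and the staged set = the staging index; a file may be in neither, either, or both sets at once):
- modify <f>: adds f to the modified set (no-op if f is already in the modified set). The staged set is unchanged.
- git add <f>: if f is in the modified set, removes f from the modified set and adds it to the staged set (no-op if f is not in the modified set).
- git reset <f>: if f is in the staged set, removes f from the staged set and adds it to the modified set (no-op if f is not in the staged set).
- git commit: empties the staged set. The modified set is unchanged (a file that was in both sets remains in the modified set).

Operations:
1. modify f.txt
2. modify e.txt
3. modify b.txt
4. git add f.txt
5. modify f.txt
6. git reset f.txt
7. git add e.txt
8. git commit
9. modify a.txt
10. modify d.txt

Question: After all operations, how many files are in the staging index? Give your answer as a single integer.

After op 1 (modify f.txt): modified={f.txt} staged={none}
After op 2 (modify e.txt): modified={e.txt, f.txt} staged={none}
After op 3 (modify b.txt): modified={b.txt, e.txt, f.txt} staged={none}
After op 4 (git add f.txt): modified={b.txt, e.txt} staged={f.txt}
After op 5 (modify f.txt): modified={b.txt, e.txt, f.txt} staged={f.txt}
After op 6 (git reset f.txt): modified={b.txt, e.txt, f.txt} staged={none}
After op 7 (git add e.txt): modified={b.txt, f.txt} staged={e.txt}
After op 8 (git commit): modified={b.txt, f.txt} staged={none}
After op 9 (modify a.txt): modified={a.txt, b.txt, f.txt} staged={none}
After op 10 (modify d.txt): modified={a.txt, b.txt, d.txt, f.txt} staged={none}
Final staged set: {none} -> count=0

Answer: 0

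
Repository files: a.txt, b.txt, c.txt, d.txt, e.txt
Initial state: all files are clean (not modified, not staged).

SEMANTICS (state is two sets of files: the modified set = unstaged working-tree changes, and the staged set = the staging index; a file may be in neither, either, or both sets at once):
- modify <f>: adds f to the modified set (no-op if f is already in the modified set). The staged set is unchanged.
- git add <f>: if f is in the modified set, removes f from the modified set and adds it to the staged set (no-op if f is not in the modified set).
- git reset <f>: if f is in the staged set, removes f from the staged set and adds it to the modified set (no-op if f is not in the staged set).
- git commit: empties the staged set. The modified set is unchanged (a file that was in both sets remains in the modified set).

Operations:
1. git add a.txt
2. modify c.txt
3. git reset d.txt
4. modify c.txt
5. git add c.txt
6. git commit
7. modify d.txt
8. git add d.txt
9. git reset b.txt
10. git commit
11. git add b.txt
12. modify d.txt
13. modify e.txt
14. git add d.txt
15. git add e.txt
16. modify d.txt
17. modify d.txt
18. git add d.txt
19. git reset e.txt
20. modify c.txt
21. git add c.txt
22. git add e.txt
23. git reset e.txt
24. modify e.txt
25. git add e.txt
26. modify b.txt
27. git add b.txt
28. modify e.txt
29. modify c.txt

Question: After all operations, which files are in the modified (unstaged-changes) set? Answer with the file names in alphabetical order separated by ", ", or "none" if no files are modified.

After op 1 (git add a.txt): modified={none} staged={none}
After op 2 (modify c.txt): modified={c.txt} staged={none}
After op 3 (git reset d.txt): modified={c.txt} staged={none}
After op 4 (modify c.txt): modified={c.txt} staged={none}
After op 5 (git add c.txt): modified={none} staged={c.txt}
After op 6 (git commit): modified={none} staged={none}
After op 7 (modify d.txt): modified={d.txt} staged={none}
After op 8 (git add d.txt): modified={none} staged={d.txt}
After op 9 (git reset b.txt): modified={none} staged={d.txt}
After op 10 (git commit): modified={none} staged={none}
After op 11 (git add b.txt): modified={none} staged={none}
After op 12 (modify d.txt): modified={d.txt} staged={none}
After op 13 (modify e.txt): modified={d.txt, e.txt} staged={none}
After op 14 (git add d.txt): modified={e.txt} staged={d.txt}
After op 15 (git add e.txt): modified={none} staged={d.txt, e.txt}
After op 16 (modify d.txt): modified={d.txt} staged={d.txt, e.txt}
After op 17 (modify d.txt): modified={d.txt} staged={d.txt, e.txt}
After op 18 (git add d.txt): modified={none} staged={d.txt, e.txt}
After op 19 (git reset e.txt): modified={e.txt} staged={d.txt}
After op 20 (modify c.txt): modified={c.txt, e.txt} staged={d.txt}
After op 21 (git add c.txt): modified={e.txt} staged={c.txt, d.txt}
After op 22 (git add e.txt): modified={none} staged={c.txt, d.txt, e.txt}
After op 23 (git reset e.txt): modified={e.txt} staged={c.txt, d.txt}
After op 24 (modify e.txt): modified={e.txt} staged={c.txt, d.txt}
After op 25 (git add e.txt): modified={none} staged={c.txt, d.txt, e.txt}
After op 26 (modify b.txt): modified={b.txt} staged={c.txt, d.txt, e.txt}
After op 27 (git add b.txt): modified={none} staged={b.txt, c.txt, d.txt, e.txt}
After op 28 (modify e.txt): modified={e.txt} staged={b.txt, c.txt, d.txt, e.txt}
After op 29 (modify c.txt): modified={c.txt, e.txt} staged={b.txt, c.txt, d.txt, e.txt}

Answer: c.txt, e.txt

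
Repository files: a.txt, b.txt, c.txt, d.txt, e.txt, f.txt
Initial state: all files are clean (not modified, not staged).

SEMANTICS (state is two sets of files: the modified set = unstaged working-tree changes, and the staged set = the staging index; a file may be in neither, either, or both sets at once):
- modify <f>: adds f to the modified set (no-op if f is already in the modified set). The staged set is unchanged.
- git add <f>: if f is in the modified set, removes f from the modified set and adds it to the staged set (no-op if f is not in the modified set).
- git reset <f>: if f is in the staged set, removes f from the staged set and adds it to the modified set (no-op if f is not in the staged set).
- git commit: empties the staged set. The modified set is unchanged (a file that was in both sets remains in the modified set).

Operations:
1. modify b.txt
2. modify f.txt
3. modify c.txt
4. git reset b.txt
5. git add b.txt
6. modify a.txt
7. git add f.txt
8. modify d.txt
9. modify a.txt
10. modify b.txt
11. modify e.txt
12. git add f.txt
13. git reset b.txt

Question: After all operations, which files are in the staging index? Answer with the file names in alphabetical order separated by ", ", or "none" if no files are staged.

Answer: f.txt

Derivation:
After op 1 (modify b.txt): modified={b.txt} staged={none}
After op 2 (modify f.txt): modified={b.txt, f.txt} staged={none}
After op 3 (modify c.txt): modified={b.txt, c.txt, f.txt} staged={none}
After op 4 (git reset b.txt): modified={b.txt, c.txt, f.txt} staged={none}
After op 5 (git add b.txt): modified={c.txt, f.txt} staged={b.txt}
After op 6 (modify a.txt): modified={a.txt, c.txt, f.txt} staged={b.txt}
After op 7 (git add f.txt): modified={a.txt, c.txt} staged={b.txt, f.txt}
After op 8 (modify d.txt): modified={a.txt, c.txt, d.txt} staged={b.txt, f.txt}
After op 9 (modify a.txt): modified={a.txt, c.txt, d.txt} staged={b.txt, f.txt}
After op 10 (modify b.txt): modified={a.txt, b.txt, c.txt, d.txt} staged={b.txt, f.txt}
After op 11 (modify e.txt): modified={a.txt, b.txt, c.txt, d.txt, e.txt} staged={b.txt, f.txt}
After op 12 (git add f.txt): modified={a.txt, b.txt, c.txt, d.txt, e.txt} staged={b.txt, f.txt}
After op 13 (git reset b.txt): modified={a.txt, b.txt, c.txt, d.txt, e.txt} staged={f.txt}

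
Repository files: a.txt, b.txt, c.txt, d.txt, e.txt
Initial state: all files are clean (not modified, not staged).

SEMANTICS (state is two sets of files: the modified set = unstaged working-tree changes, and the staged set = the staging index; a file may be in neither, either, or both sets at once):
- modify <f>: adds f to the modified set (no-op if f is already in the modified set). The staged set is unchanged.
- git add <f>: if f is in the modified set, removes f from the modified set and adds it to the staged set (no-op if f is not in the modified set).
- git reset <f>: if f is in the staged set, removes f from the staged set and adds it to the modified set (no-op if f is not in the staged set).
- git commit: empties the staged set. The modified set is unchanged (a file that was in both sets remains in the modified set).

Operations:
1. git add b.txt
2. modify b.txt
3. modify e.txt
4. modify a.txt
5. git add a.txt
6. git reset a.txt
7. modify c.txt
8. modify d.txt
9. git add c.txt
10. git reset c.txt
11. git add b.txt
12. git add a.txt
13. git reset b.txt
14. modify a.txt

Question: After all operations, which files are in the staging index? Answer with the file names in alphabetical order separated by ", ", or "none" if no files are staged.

Answer: a.txt

Derivation:
After op 1 (git add b.txt): modified={none} staged={none}
After op 2 (modify b.txt): modified={b.txt} staged={none}
After op 3 (modify e.txt): modified={b.txt, e.txt} staged={none}
After op 4 (modify a.txt): modified={a.txt, b.txt, e.txt} staged={none}
After op 5 (git add a.txt): modified={b.txt, e.txt} staged={a.txt}
After op 6 (git reset a.txt): modified={a.txt, b.txt, e.txt} staged={none}
After op 7 (modify c.txt): modified={a.txt, b.txt, c.txt, e.txt} staged={none}
After op 8 (modify d.txt): modified={a.txt, b.txt, c.txt, d.txt, e.txt} staged={none}
After op 9 (git add c.txt): modified={a.txt, b.txt, d.txt, e.txt} staged={c.txt}
After op 10 (git reset c.txt): modified={a.txt, b.txt, c.txt, d.txt, e.txt} staged={none}
After op 11 (git add b.txt): modified={a.txt, c.txt, d.txt, e.txt} staged={b.txt}
After op 12 (git add a.txt): modified={c.txt, d.txt, e.txt} staged={a.txt, b.txt}
After op 13 (git reset b.txt): modified={b.txt, c.txt, d.txt, e.txt} staged={a.txt}
After op 14 (modify a.txt): modified={a.txt, b.txt, c.txt, d.txt, e.txt} staged={a.txt}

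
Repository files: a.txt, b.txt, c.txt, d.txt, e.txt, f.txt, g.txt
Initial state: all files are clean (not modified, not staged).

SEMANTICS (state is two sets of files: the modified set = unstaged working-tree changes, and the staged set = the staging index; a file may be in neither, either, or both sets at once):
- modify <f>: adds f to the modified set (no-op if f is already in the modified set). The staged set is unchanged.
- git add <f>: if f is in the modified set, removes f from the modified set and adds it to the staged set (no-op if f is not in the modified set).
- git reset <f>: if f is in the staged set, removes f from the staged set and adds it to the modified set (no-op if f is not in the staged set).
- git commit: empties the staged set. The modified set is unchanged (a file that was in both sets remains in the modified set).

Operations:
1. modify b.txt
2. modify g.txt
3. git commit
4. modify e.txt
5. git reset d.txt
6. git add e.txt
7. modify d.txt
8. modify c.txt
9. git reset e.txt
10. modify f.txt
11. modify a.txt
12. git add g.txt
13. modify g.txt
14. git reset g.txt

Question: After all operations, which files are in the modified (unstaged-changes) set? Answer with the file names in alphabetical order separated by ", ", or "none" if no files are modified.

Answer: a.txt, b.txt, c.txt, d.txt, e.txt, f.txt, g.txt

Derivation:
After op 1 (modify b.txt): modified={b.txt} staged={none}
After op 2 (modify g.txt): modified={b.txt, g.txt} staged={none}
After op 3 (git commit): modified={b.txt, g.txt} staged={none}
After op 4 (modify e.txt): modified={b.txt, e.txt, g.txt} staged={none}
After op 5 (git reset d.txt): modified={b.txt, e.txt, g.txt} staged={none}
After op 6 (git add e.txt): modified={b.txt, g.txt} staged={e.txt}
After op 7 (modify d.txt): modified={b.txt, d.txt, g.txt} staged={e.txt}
After op 8 (modify c.txt): modified={b.txt, c.txt, d.txt, g.txt} staged={e.txt}
After op 9 (git reset e.txt): modified={b.txt, c.txt, d.txt, e.txt, g.txt} staged={none}
After op 10 (modify f.txt): modified={b.txt, c.txt, d.txt, e.txt, f.txt, g.txt} staged={none}
After op 11 (modify a.txt): modified={a.txt, b.txt, c.txt, d.txt, e.txt, f.txt, g.txt} staged={none}
After op 12 (git add g.txt): modified={a.txt, b.txt, c.txt, d.txt, e.txt, f.txt} staged={g.txt}
After op 13 (modify g.txt): modified={a.txt, b.txt, c.txt, d.txt, e.txt, f.txt, g.txt} staged={g.txt}
After op 14 (git reset g.txt): modified={a.txt, b.txt, c.txt, d.txt, e.txt, f.txt, g.txt} staged={none}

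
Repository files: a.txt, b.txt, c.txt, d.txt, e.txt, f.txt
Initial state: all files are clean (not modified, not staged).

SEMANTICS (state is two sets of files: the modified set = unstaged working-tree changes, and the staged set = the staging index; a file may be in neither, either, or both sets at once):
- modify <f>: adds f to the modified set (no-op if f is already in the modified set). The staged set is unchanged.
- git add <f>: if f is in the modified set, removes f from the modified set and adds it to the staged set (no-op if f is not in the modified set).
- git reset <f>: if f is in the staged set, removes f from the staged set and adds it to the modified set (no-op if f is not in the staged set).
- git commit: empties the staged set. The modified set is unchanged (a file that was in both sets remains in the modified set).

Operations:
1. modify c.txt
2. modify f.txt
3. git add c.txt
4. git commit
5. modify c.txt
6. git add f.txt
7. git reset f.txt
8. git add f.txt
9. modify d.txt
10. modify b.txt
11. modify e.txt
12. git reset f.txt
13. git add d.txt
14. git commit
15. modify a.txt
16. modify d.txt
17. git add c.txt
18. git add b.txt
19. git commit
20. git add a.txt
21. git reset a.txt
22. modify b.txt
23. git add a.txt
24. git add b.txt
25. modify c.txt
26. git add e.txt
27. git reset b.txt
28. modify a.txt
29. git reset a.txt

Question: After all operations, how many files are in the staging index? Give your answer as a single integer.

Answer: 1

Derivation:
After op 1 (modify c.txt): modified={c.txt} staged={none}
After op 2 (modify f.txt): modified={c.txt, f.txt} staged={none}
After op 3 (git add c.txt): modified={f.txt} staged={c.txt}
After op 4 (git commit): modified={f.txt} staged={none}
After op 5 (modify c.txt): modified={c.txt, f.txt} staged={none}
After op 6 (git add f.txt): modified={c.txt} staged={f.txt}
After op 7 (git reset f.txt): modified={c.txt, f.txt} staged={none}
After op 8 (git add f.txt): modified={c.txt} staged={f.txt}
After op 9 (modify d.txt): modified={c.txt, d.txt} staged={f.txt}
After op 10 (modify b.txt): modified={b.txt, c.txt, d.txt} staged={f.txt}
After op 11 (modify e.txt): modified={b.txt, c.txt, d.txt, e.txt} staged={f.txt}
After op 12 (git reset f.txt): modified={b.txt, c.txt, d.txt, e.txt, f.txt} staged={none}
After op 13 (git add d.txt): modified={b.txt, c.txt, e.txt, f.txt} staged={d.txt}
After op 14 (git commit): modified={b.txt, c.txt, e.txt, f.txt} staged={none}
After op 15 (modify a.txt): modified={a.txt, b.txt, c.txt, e.txt, f.txt} staged={none}
After op 16 (modify d.txt): modified={a.txt, b.txt, c.txt, d.txt, e.txt, f.txt} staged={none}
After op 17 (git add c.txt): modified={a.txt, b.txt, d.txt, e.txt, f.txt} staged={c.txt}
After op 18 (git add b.txt): modified={a.txt, d.txt, e.txt, f.txt} staged={b.txt, c.txt}
After op 19 (git commit): modified={a.txt, d.txt, e.txt, f.txt} staged={none}
After op 20 (git add a.txt): modified={d.txt, e.txt, f.txt} staged={a.txt}
After op 21 (git reset a.txt): modified={a.txt, d.txt, e.txt, f.txt} staged={none}
After op 22 (modify b.txt): modified={a.txt, b.txt, d.txt, e.txt, f.txt} staged={none}
After op 23 (git add a.txt): modified={b.txt, d.txt, e.txt, f.txt} staged={a.txt}
After op 24 (git add b.txt): modified={d.txt, e.txt, f.txt} staged={a.txt, b.txt}
After op 25 (modify c.txt): modified={c.txt, d.txt, e.txt, f.txt} staged={a.txt, b.txt}
After op 26 (git add e.txt): modified={c.txt, d.txt, f.txt} staged={a.txt, b.txt, e.txt}
After op 27 (git reset b.txt): modified={b.txt, c.txt, d.txt, f.txt} staged={a.txt, e.txt}
After op 28 (modify a.txt): modified={a.txt, b.txt, c.txt, d.txt, f.txt} staged={a.txt, e.txt}
After op 29 (git reset a.txt): modified={a.txt, b.txt, c.txt, d.txt, f.txt} staged={e.txt}
Final staged set: {e.txt} -> count=1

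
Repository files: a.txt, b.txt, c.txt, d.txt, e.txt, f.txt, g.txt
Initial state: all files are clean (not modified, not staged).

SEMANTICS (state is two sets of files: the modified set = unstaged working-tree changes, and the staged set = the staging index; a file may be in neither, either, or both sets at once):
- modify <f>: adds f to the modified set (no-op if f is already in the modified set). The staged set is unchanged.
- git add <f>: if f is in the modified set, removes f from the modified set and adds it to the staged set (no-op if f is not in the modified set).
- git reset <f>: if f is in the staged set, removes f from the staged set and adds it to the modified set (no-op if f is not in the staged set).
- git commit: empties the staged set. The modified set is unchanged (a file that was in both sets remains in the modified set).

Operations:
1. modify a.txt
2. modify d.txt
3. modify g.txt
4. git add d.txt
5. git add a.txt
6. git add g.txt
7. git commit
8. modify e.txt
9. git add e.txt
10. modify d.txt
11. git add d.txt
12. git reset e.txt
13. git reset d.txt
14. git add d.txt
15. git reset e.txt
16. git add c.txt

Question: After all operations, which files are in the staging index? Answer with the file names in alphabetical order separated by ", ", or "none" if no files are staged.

After op 1 (modify a.txt): modified={a.txt} staged={none}
After op 2 (modify d.txt): modified={a.txt, d.txt} staged={none}
After op 3 (modify g.txt): modified={a.txt, d.txt, g.txt} staged={none}
After op 4 (git add d.txt): modified={a.txt, g.txt} staged={d.txt}
After op 5 (git add a.txt): modified={g.txt} staged={a.txt, d.txt}
After op 6 (git add g.txt): modified={none} staged={a.txt, d.txt, g.txt}
After op 7 (git commit): modified={none} staged={none}
After op 8 (modify e.txt): modified={e.txt} staged={none}
After op 9 (git add e.txt): modified={none} staged={e.txt}
After op 10 (modify d.txt): modified={d.txt} staged={e.txt}
After op 11 (git add d.txt): modified={none} staged={d.txt, e.txt}
After op 12 (git reset e.txt): modified={e.txt} staged={d.txt}
After op 13 (git reset d.txt): modified={d.txt, e.txt} staged={none}
After op 14 (git add d.txt): modified={e.txt} staged={d.txt}
After op 15 (git reset e.txt): modified={e.txt} staged={d.txt}
After op 16 (git add c.txt): modified={e.txt} staged={d.txt}

Answer: d.txt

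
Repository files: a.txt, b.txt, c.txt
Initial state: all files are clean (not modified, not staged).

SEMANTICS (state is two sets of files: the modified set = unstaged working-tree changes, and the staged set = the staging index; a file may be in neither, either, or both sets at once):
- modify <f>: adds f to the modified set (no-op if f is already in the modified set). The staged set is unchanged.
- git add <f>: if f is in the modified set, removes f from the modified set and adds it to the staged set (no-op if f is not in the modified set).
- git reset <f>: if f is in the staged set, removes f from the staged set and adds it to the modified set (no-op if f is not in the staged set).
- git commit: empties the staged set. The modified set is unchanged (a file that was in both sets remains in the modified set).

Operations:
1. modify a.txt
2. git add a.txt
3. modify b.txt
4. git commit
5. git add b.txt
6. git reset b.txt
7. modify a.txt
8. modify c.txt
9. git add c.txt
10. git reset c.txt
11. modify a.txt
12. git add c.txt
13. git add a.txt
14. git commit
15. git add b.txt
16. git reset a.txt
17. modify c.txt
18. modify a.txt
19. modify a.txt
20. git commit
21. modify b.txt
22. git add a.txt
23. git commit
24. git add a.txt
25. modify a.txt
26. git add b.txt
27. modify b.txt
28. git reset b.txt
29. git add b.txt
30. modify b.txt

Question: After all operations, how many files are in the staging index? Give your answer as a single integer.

Answer: 1

Derivation:
After op 1 (modify a.txt): modified={a.txt} staged={none}
After op 2 (git add a.txt): modified={none} staged={a.txt}
After op 3 (modify b.txt): modified={b.txt} staged={a.txt}
After op 4 (git commit): modified={b.txt} staged={none}
After op 5 (git add b.txt): modified={none} staged={b.txt}
After op 6 (git reset b.txt): modified={b.txt} staged={none}
After op 7 (modify a.txt): modified={a.txt, b.txt} staged={none}
After op 8 (modify c.txt): modified={a.txt, b.txt, c.txt} staged={none}
After op 9 (git add c.txt): modified={a.txt, b.txt} staged={c.txt}
After op 10 (git reset c.txt): modified={a.txt, b.txt, c.txt} staged={none}
After op 11 (modify a.txt): modified={a.txt, b.txt, c.txt} staged={none}
After op 12 (git add c.txt): modified={a.txt, b.txt} staged={c.txt}
After op 13 (git add a.txt): modified={b.txt} staged={a.txt, c.txt}
After op 14 (git commit): modified={b.txt} staged={none}
After op 15 (git add b.txt): modified={none} staged={b.txt}
After op 16 (git reset a.txt): modified={none} staged={b.txt}
After op 17 (modify c.txt): modified={c.txt} staged={b.txt}
After op 18 (modify a.txt): modified={a.txt, c.txt} staged={b.txt}
After op 19 (modify a.txt): modified={a.txt, c.txt} staged={b.txt}
After op 20 (git commit): modified={a.txt, c.txt} staged={none}
After op 21 (modify b.txt): modified={a.txt, b.txt, c.txt} staged={none}
After op 22 (git add a.txt): modified={b.txt, c.txt} staged={a.txt}
After op 23 (git commit): modified={b.txt, c.txt} staged={none}
After op 24 (git add a.txt): modified={b.txt, c.txt} staged={none}
After op 25 (modify a.txt): modified={a.txt, b.txt, c.txt} staged={none}
After op 26 (git add b.txt): modified={a.txt, c.txt} staged={b.txt}
After op 27 (modify b.txt): modified={a.txt, b.txt, c.txt} staged={b.txt}
After op 28 (git reset b.txt): modified={a.txt, b.txt, c.txt} staged={none}
After op 29 (git add b.txt): modified={a.txt, c.txt} staged={b.txt}
After op 30 (modify b.txt): modified={a.txt, b.txt, c.txt} staged={b.txt}
Final staged set: {b.txt} -> count=1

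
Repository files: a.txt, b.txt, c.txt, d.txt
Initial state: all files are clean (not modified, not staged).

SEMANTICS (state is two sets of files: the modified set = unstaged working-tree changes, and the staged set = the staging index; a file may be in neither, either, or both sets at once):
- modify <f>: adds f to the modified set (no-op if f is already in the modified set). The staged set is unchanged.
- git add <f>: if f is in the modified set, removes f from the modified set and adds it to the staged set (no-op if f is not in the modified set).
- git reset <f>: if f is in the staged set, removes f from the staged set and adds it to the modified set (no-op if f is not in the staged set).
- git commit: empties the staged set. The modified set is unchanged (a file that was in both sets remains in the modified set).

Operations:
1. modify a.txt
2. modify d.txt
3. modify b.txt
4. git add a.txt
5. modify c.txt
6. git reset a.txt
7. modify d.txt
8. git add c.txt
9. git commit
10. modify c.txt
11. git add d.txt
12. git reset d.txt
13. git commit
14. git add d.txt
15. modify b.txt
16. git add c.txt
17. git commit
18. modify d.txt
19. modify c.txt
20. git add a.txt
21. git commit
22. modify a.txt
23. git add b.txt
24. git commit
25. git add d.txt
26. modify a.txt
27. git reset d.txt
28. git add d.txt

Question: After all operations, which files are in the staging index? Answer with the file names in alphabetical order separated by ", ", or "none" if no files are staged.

After op 1 (modify a.txt): modified={a.txt} staged={none}
After op 2 (modify d.txt): modified={a.txt, d.txt} staged={none}
After op 3 (modify b.txt): modified={a.txt, b.txt, d.txt} staged={none}
After op 4 (git add a.txt): modified={b.txt, d.txt} staged={a.txt}
After op 5 (modify c.txt): modified={b.txt, c.txt, d.txt} staged={a.txt}
After op 6 (git reset a.txt): modified={a.txt, b.txt, c.txt, d.txt} staged={none}
After op 7 (modify d.txt): modified={a.txt, b.txt, c.txt, d.txt} staged={none}
After op 8 (git add c.txt): modified={a.txt, b.txt, d.txt} staged={c.txt}
After op 9 (git commit): modified={a.txt, b.txt, d.txt} staged={none}
After op 10 (modify c.txt): modified={a.txt, b.txt, c.txt, d.txt} staged={none}
After op 11 (git add d.txt): modified={a.txt, b.txt, c.txt} staged={d.txt}
After op 12 (git reset d.txt): modified={a.txt, b.txt, c.txt, d.txt} staged={none}
After op 13 (git commit): modified={a.txt, b.txt, c.txt, d.txt} staged={none}
After op 14 (git add d.txt): modified={a.txt, b.txt, c.txt} staged={d.txt}
After op 15 (modify b.txt): modified={a.txt, b.txt, c.txt} staged={d.txt}
After op 16 (git add c.txt): modified={a.txt, b.txt} staged={c.txt, d.txt}
After op 17 (git commit): modified={a.txt, b.txt} staged={none}
After op 18 (modify d.txt): modified={a.txt, b.txt, d.txt} staged={none}
After op 19 (modify c.txt): modified={a.txt, b.txt, c.txt, d.txt} staged={none}
After op 20 (git add a.txt): modified={b.txt, c.txt, d.txt} staged={a.txt}
After op 21 (git commit): modified={b.txt, c.txt, d.txt} staged={none}
After op 22 (modify a.txt): modified={a.txt, b.txt, c.txt, d.txt} staged={none}
After op 23 (git add b.txt): modified={a.txt, c.txt, d.txt} staged={b.txt}
After op 24 (git commit): modified={a.txt, c.txt, d.txt} staged={none}
After op 25 (git add d.txt): modified={a.txt, c.txt} staged={d.txt}
After op 26 (modify a.txt): modified={a.txt, c.txt} staged={d.txt}
After op 27 (git reset d.txt): modified={a.txt, c.txt, d.txt} staged={none}
After op 28 (git add d.txt): modified={a.txt, c.txt} staged={d.txt}

Answer: d.txt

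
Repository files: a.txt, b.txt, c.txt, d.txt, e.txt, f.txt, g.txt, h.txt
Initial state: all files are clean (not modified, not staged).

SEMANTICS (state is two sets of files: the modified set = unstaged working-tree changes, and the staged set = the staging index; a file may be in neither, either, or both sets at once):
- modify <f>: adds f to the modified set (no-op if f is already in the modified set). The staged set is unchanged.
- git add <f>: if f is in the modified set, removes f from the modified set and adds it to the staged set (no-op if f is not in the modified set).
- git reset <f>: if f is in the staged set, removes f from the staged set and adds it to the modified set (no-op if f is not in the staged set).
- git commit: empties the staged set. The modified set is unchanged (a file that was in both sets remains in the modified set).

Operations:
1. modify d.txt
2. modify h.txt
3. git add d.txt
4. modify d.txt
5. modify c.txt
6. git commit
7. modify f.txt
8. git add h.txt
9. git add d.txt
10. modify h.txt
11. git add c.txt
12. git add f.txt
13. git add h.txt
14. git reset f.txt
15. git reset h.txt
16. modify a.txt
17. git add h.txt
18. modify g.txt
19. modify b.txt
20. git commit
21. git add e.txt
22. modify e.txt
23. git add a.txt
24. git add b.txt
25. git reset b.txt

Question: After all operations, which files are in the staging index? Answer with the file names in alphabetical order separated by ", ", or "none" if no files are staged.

After op 1 (modify d.txt): modified={d.txt} staged={none}
After op 2 (modify h.txt): modified={d.txt, h.txt} staged={none}
After op 3 (git add d.txt): modified={h.txt} staged={d.txt}
After op 4 (modify d.txt): modified={d.txt, h.txt} staged={d.txt}
After op 5 (modify c.txt): modified={c.txt, d.txt, h.txt} staged={d.txt}
After op 6 (git commit): modified={c.txt, d.txt, h.txt} staged={none}
After op 7 (modify f.txt): modified={c.txt, d.txt, f.txt, h.txt} staged={none}
After op 8 (git add h.txt): modified={c.txt, d.txt, f.txt} staged={h.txt}
After op 9 (git add d.txt): modified={c.txt, f.txt} staged={d.txt, h.txt}
After op 10 (modify h.txt): modified={c.txt, f.txt, h.txt} staged={d.txt, h.txt}
After op 11 (git add c.txt): modified={f.txt, h.txt} staged={c.txt, d.txt, h.txt}
After op 12 (git add f.txt): modified={h.txt} staged={c.txt, d.txt, f.txt, h.txt}
After op 13 (git add h.txt): modified={none} staged={c.txt, d.txt, f.txt, h.txt}
After op 14 (git reset f.txt): modified={f.txt} staged={c.txt, d.txt, h.txt}
After op 15 (git reset h.txt): modified={f.txt, h.txt} staged={c.txt, d.txt}
After op 16 (modify a.txt): modified={a.txt, f.txt, h.txt} staged={c.txt, d.txt}
After op 17 (git add h.txt): modified={a.txt, f.txt} staged={c.txt, d.txt, h.txt}
After op 18 (modify g.txt): modified={a.txt, f.txt, g.txt} staged={c.txt, d.txt, h.txt}
After op 19 (modify b.txt): modified={a.txt, b.txt, f.txt, g.txt} staged={c.txt, d.txt, h.txt}
After op 20 (git commit): modified={a.txt, b.txt, f.txt, g.txt} staged={none}
After op 21 (git add e.txt): modified={a.txt, b.txt, f.txt, g.txt} staged={none}
After op 22 (modify e.txt): modified={a.txt, b.txt, e.txt, f.txt, g.txt} staged={none}
After op 23 (git add a.txt): modified={b.txt, e.txt, f.txt, g.txt} staged={a.txt}
After op 24 (git add b.txt): modified={e.txt, f.txt, g.txt} staged={a.txt, b.txt}
After op 25 (git reset b.txt): modified={b.txt, e.txt, f.txt, g.txt} staged={a.txt}

Answer: a.txt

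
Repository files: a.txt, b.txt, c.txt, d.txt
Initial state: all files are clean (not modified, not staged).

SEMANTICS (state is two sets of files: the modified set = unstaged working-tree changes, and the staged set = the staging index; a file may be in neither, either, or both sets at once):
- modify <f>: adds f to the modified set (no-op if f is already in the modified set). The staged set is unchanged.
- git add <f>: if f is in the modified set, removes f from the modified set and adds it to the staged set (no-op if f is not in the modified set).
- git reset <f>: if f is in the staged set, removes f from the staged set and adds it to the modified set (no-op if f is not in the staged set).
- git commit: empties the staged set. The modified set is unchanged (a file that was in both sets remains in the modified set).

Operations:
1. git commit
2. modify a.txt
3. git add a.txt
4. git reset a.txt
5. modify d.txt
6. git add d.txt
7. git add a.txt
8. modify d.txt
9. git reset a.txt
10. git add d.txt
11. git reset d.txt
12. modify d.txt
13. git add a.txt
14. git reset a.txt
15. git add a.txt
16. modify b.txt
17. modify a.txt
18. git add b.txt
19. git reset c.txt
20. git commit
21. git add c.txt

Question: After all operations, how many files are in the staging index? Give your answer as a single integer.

After op 1 (git commit): modified={none} staged={none}
After op 2 (modify a.txt): modified={a.txt} staged={none}
After op 3 (git add a.txt): modified={none} staged={a.txt}
After op 4 (git reset a.txt): modified={a.txt} staged={none}
After op 5 (modify d.txt): modified={a.txt, d.txt} staged={none}
After op 6 (git add d.txt): modified={a.txt} staged={d.txt}
After op 7 (git add a.txt): modified={none} staged={a.txt, d.txt}
After op 8 (modify d.txt): modified={d.txt} staged={a.txt, d.txt}
After op 9 (git reset a.txt): modified={a.txt, d.txt} staged={d.txt}
After op 10 (git add d.txt): modified={a.txt} staged={d.txt}
After op 11 (git reset d.txt): modified={a.txt, d.txt} staged={none}
After op 12 (modify d.txt): modified={a.txt, d.txt} staged={none}
After op 13 (git add a.txt): modified={d.txt} staged={a.txt}
After op 14 (git reset a.txt): modified={a.txt, d.txt} staged={none}
After op 15 (git add a.txt): modified={d.txt} staged={a.txt}
After op 16 (modify b.txt): modified={b.txt, d.txt} staged={a.txt}
After op 17 (modify a.txt): modified={a.txt, b.txt, d.txt} staged={a.txt}
After op 18 (git add b.txt): modified={a.txt, d.txt} staged={a.txt, b.txt}
After op 19 (git reset c.txt): modified={a.txt, d.txt} staged={a.txt, b.txt}
After op 20 (git commit): modified={a.txt, d.txt} staged={none}
After op 21 (git add c.txt): modified={a.txt, d.txt} staged={none}
Final staged set: {none} -> count=0

Answer: 0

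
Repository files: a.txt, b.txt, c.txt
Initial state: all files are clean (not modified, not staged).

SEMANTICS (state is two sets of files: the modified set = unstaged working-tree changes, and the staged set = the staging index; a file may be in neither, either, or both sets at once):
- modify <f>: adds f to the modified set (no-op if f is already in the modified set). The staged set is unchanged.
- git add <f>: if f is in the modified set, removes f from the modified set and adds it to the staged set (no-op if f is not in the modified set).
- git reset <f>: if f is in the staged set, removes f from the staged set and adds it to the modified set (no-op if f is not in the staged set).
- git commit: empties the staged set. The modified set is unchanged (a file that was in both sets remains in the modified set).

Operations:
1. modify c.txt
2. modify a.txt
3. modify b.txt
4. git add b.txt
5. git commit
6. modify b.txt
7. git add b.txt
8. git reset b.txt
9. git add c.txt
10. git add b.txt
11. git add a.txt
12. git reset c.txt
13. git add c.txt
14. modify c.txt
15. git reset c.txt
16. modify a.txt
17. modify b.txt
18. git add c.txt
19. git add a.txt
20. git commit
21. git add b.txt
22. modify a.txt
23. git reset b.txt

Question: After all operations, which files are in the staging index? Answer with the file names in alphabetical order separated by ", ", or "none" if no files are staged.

Answer: none

Derivation:
After op 1 (modify c.txt): modified={c.txt} staged={none}
After op 2 (modify a.txt): modified={a.txt, c.txt} staged={none}
After op 3 (modify b.txt): modified={a.txt, b.txt, c.txt} staged={none}
After op 4 (git add b.txt): modified={a.txt, c.txt} staged={b.txt}
After op 5 (git commit): modified={a.txt, c.txt} staged={none}
After op 6 (modify b.txt): modified={a.txt, b.txt, c.txt} staged={none}
After op 7 (git add b.txt): modified={a.txt, c.txt} staged={b.txt}
After op 8 (git reset b.txt): modified={a.txt, b.txt, c.txt} staged={none}
After op 9 (git add c.txt): modified={a.txt, b.txt} staged={c.txt}
After op 10 (git add b.txt): modified={a.txt} staged={b.txt, c.txt}
After op 11 (git add a.txt): modified={none} staged={a.txt, b.txt, c.txt}
After op 12 (git reset c.txt): modified={c.txt} staged={a.txt, b.txt}
After op 13 (git add c.txt): modified={none} staged={a.txt, b.txt, c.txt}
After op 14 (modify c.txt): modified={c.txt} staged={a.txt, b.txt, c.txt}
After op 15 (git reset c.txt): modified={c.txt} staged={a.txt, b.txt}
After op 16 (modify a.txt): modified={a.txt, c.txt} staged={a.txt, b.txt}
After op 17 (modify b.txt): modified={a.txt, b.txt, c.txt} staged={a.txt, b.txt}
After op 18 (git add c.txt): modified={a.txt, b.txt} staged={a.txt, b.txt, c.txt}
After op 19 (git add a.txt): modified={b.txt} staged={a.txt, b.txt, c.txt}
After op 20 (git commit): modified={b.txt} staged={none}
After op 21 (git add b.txt): modified={none} staged={b.txt}
After op 22 (modify a.txt): modified={a.txt} staged={b.txt}
After op 23 (git reset b.txt): modified={a.txt, b.txt} staged={none}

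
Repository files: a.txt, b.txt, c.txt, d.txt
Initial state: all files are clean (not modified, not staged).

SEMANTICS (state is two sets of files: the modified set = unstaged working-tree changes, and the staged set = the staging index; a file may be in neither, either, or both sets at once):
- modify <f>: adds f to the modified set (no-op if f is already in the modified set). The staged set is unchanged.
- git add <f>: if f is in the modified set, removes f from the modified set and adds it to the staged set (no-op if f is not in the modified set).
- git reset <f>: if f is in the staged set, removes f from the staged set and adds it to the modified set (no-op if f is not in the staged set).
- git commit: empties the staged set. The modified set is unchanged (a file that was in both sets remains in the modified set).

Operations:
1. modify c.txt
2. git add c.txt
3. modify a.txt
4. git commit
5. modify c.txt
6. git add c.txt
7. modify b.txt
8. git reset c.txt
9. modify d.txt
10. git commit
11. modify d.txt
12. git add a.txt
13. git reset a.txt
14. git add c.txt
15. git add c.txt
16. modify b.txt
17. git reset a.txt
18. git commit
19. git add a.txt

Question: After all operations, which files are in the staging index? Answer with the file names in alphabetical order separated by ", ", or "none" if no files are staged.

Answer: a.txt

Derivation:
After op 1 (modify c.txt): modified={c.txt} staged={none}
After op 2 (git add c.txt): modified={none} staged={c.txt}
After op 3 (modify a.txt): modified={a.txt} staged={c.txt}
After op 4 (git commit): modified={a.txt} staged={none}
After op 5 (modify c.txt): modified={a.txt, c.txt} staged={none}
After op 6 (git add c.txt): modified={a.txt} staged={c.txt}
After op 7 (modify b.txt): modified={a.txt, b.txt} staged={c.txt}
After op 8 (git reset c.txt): modified={a.txt, b.txt, c.txt} staged={none}
After op 9 (modify d.txt): modified={a.txt, b.txt, c.txt, d.txt} staged={none}
After op 10 (git commit): modified={a.txt, b.txt, c.txt, d.txt} staged={none}
After op 11 (modify d.txt): modified={a.txt, b.txt, c.txt, d.txt} staged={none}
After op 12 (git add a.txt): modified={b.txt, c.txt, d.txt} staged={a.txt}
After op 13 (git reset a.txt): modified={a.txt, b.txt, c.txt, d.txt} staged={none}
After op 14 (git add c.txt): modified={a.txt, b.txt, d.txt} staged={c.txt}
After op 15 (git add c.txt): modified={a.txt, b.txt, d.txt} staged={c.txt}
After op 16 (modify b.txt): modified={a.txt, b.txt, d.txt} staged={c.txt}
After op 17 (git reset a.txt): modified={a.txt, b.txt, d.txt} staged={c.txt}
After op 18 (git commit): modified={a.txt, b.txt, d.txt} staged={none}
After op 19 (git add a.txt): modified={b.txt, d.txt} staged={a.txt}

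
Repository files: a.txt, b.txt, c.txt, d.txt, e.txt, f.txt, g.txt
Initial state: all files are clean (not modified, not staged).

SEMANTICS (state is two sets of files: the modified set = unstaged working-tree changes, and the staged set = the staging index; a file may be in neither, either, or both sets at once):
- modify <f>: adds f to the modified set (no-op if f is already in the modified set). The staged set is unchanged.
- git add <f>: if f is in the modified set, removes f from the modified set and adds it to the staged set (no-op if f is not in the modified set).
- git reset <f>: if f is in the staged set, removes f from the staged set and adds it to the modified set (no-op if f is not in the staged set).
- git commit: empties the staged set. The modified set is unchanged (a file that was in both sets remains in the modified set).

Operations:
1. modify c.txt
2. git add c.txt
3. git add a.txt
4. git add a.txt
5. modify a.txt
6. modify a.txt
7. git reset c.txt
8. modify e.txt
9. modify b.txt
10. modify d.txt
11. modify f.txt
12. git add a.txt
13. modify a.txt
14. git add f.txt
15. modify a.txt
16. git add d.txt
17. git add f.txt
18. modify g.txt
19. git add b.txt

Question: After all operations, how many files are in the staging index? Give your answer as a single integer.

After op 1 (modify c.txt): modified={c.txt} staged={none}
After op 2 (git add c.txt): modified={none} staged={c.txt}
After op 3 (git add a.txt): modified={none} staged={c.txt}
After op 4 (git add a.txt): modified={none} staged={c.txt}
After op 5 (modify a.txt): modified={a.txt} staged={c.txt}
After op 6 (modify a.txt): modified={a.txt} staged={c.txt}
After op 7 (git reset c.txt): modified={a.txt, c.txt} staged={none}
After op 8 (modify e.txt): modified={a.txt, c.txt, e.txt} staged={none}
After op 9 (modify b.txt): modified={a.txt, b.txt, c.txt, e.txt} staged={none}
After op 10 (modify d.txt): modified={a.txt, b.txt, c.txt, d.txt, e.txt} staged={none}
After op 11 (modify f.txt): modified={a.txt, b.txt, c.txt, d.txt, e.txt, f.txt} staged={none}
After op 12 (git add a.txt): modified={b.txt, c.txt, d.txt, e.txt, f.txt} staged={a.txt}
After op 13 (modify a.txt): modified={a.txt, b.txt, c.txt, d.txt, e.txt, f.txt} staged={a.txt}
After op 14 (git add f.txt): modified={a.txt, b.txt, c.txt, d.txt, e.txt} staged={a.txt, f.txt}
After op 15 (modify a.txt): modified={a.txt, b.txt, c.txt, d.txt, e.txt} staged={a.txt, f.txt}
After op 16 (git add d.txt): modified={a.txt, b.txt, c.txt, e.txt} staged={a.txt, d.txt, f.txt}
After op 17 (git add f.txt): modified={a.txt, b.txt, c.txt, e.txt} staged={a.txt, d.txt, f.txt}
After op 18 (modify g.txt): modified={a.txt, b.txt, c.txt, e.txt, g.txt} staged={a.txt, d.txt, f.txt}
After op 19 (git add b.txt): modified={a.txt, c.txt, e.txt, g.txt} staged={a.txt, b.txt, d.txt, f.txt}
Final staged set: {a.txt, b.txt, d.txt, f.txt} -> count=4

Answer: 4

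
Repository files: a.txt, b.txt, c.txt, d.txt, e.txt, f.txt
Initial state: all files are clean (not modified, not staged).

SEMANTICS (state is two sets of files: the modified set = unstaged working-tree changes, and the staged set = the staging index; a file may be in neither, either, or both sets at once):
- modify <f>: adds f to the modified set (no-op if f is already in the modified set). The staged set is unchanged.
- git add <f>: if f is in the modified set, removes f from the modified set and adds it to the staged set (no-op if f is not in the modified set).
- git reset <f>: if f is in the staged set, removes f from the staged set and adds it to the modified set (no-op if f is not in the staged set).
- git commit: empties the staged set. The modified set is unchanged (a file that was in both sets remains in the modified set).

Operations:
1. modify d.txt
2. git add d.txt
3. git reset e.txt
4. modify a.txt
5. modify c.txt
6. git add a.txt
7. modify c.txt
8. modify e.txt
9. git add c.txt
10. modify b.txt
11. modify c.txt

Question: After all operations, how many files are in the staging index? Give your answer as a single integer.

After op 1 (modify d.txt): modified={d.txt} staged={none}
After op 2 (git add d.txt): modified={none} staged={d.txt}
After op 3 (git reset e.txt): modified={none} staged={d.txt}
After op 4 (modify a.txt): modified={a.txt} staged={d.txt}
After op 5 (modify c.txt): modified={a.txt, c.txt} staged={d.txt}
After op 6 (git add a.txt): modified={c.txt} staged={a.txt, d.txt}
After op 7 (modify c.txt): modified={c.txt} staged={a.txt, d.txt}
After op 8 (modify e.txt): modified={c.txt, e.txt} staged={a.txt, d.txt}
After op 9 (git add c.txt): modified={e.txt} staged={a.txt, c.txt, d.txt}
After op 10 (modify b.txt): modified={b.txt, e.txt} staged={a.txt, c.txt, d.txt}
After op 11 (modify c.txt): modified={b.txt, c.txt, e.txt} staged={a.txt, c.txt, d.txt}
Final staged set: {a.txt, c.txt, d.txt} -> count=3

Answer: 3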